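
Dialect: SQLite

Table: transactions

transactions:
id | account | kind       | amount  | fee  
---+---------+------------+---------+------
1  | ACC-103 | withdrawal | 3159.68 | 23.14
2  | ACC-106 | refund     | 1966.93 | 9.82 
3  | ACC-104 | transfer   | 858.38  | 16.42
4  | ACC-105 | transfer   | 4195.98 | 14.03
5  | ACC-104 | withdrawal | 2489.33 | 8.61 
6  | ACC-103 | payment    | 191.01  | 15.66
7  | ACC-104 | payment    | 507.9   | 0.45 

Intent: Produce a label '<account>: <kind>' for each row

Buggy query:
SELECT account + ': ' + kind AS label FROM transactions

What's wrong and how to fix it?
Bug: SQLite uses || for string concatenation; + coerces text to numbers (yielding 0)

Fix: Replace + with || to concatenate text

Corrected query:
SELECT account || ': ' || kind AS label FROM transactions

Result:
label              
-------------------
ACC-103: withdrawal
ACC-106: refund    
ACC-104: transfer  
ACC-105: transfer  
ACC-104: withdrawal
ACC-103: payment   
ACC-104: payment   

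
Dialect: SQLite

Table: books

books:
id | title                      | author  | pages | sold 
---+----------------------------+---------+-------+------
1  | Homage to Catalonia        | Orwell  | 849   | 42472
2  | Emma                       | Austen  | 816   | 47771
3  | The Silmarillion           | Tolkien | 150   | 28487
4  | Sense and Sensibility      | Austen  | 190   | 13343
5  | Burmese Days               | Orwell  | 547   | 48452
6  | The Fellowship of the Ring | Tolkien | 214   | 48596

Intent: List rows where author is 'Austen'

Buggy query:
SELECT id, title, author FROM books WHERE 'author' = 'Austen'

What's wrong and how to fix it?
Bug: Single quotes denote string literals in SQL; the column name is being compared as a constant string

Fix: Reference the column as author without single quotes

Corrected query:
SELECT id, title, author FROM books WHERE author = 'Austen'

Result:
id | title                 | author
---+-----------------------+-------
2  | Emma                  | Austen
4  | Sense and Sensibility | Austen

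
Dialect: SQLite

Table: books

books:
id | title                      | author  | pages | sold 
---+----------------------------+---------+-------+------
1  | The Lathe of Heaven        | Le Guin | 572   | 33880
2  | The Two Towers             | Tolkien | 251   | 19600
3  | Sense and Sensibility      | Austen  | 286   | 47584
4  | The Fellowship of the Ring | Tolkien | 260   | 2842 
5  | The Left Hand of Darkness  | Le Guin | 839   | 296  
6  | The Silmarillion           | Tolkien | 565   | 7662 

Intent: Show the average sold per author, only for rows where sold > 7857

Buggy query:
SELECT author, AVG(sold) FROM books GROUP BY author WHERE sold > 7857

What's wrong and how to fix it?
Bug: Row-level WHERE must come before GROUP BY in the clause order

Fix: Move the WHERE clause before GROUP BY

Corrected query:
SELECT author, AVG(sold) FROM books WHERE sold > 7857 GROUP BY author

Result:
author  | AVG(sold)
--------+----------
Austen  | 47584    
Le Guin | 33880    
Tolkien | 19600    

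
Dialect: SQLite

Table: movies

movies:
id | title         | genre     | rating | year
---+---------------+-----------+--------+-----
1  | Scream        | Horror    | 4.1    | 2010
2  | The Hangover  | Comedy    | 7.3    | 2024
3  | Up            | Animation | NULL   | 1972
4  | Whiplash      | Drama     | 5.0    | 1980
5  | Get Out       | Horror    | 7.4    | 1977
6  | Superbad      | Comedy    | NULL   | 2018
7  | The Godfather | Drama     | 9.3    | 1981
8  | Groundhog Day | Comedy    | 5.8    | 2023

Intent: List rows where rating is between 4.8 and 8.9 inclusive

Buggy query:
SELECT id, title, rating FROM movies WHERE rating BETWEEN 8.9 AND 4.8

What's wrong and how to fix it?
Bug: The bounds are reversed; BETWEEN a AND b requires a <= b to match anything

Fix: Swap the bounds so the smaller value comes first

Corrected query:
SELECT id, title, rating FROM movies WHERE rating BETWEEN 4.8 AND 8.9

Result:
id | title         | rating
---+---------------+-------
2  | The Hangover  | 7.3   
4  | Whiplash      | 5     
5  | Get Out       | 7.4   
8  | Groundhog Day | 5.8   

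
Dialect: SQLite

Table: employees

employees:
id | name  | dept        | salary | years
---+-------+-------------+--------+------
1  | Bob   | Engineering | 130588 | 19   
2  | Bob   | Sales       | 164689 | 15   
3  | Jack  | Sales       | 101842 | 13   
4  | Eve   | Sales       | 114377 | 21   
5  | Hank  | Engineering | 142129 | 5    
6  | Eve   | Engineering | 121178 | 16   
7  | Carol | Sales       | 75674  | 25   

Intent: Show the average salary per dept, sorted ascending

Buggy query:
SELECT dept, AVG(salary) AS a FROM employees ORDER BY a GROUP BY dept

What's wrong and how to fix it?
Bug: GROUP BY must precede ORDER BY

Fix: Move ORDER BY to the end, after GROUP BY

Corrected query:
SELECT dept, AVG(salary) AS a FROM employees GROUP BY dept ORDER BY a

Result:
dept        | a            
------------+--------------
Sales       | 114145.5     
Engineering | 131298.333333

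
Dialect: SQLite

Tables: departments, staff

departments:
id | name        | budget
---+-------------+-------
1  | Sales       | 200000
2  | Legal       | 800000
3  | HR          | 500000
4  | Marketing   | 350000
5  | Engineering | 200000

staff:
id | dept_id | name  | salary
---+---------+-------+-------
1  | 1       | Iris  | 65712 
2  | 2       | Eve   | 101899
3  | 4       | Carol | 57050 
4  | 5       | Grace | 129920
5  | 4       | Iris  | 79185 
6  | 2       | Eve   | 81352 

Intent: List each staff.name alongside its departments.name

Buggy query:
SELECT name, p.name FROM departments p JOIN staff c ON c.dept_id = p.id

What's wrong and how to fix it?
Bug: 'name' exists in both joined tables, so the database can't tell which one is meant

Fix: Qualify the column with its table alias (c.name)

Corrected query:
SELECT c.name, p.name FROM departments p JOIN staff c ON c.dept_id = p.id

Result:
name  | name       
------+------------
Iris  | Sales      
Eve   | Legal      
Carol | Marketing  
Grace | Engineering
Iris  | Marketing  
Eve   | Legal      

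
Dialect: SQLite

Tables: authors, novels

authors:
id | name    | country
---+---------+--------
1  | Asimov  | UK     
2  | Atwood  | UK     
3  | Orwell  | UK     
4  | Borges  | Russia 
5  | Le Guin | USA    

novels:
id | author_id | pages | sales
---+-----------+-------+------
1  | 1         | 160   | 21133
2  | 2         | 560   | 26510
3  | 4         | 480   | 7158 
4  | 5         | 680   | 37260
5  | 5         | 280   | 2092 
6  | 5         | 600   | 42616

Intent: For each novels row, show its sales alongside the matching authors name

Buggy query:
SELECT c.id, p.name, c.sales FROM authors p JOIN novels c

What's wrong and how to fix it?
Bug: Missing join condition: each novels row is matched to all authors rows instead of just its own

Fix: Specify the join condition linking the foreign key to the parent id

Corrected query:
SELECT c.id, p.name, c.sales FROM authors p JOIN novels c ON c.author_id = p.id

Result:
id | name    | sales
---+---------+------
1  | Asimov  | 21133
2  | Atwood  | 26510
3  | Borges  | 7158 
4  | Le Guin | 37260
5  | Le Guin | 2092 
6  | Le Guin | 42616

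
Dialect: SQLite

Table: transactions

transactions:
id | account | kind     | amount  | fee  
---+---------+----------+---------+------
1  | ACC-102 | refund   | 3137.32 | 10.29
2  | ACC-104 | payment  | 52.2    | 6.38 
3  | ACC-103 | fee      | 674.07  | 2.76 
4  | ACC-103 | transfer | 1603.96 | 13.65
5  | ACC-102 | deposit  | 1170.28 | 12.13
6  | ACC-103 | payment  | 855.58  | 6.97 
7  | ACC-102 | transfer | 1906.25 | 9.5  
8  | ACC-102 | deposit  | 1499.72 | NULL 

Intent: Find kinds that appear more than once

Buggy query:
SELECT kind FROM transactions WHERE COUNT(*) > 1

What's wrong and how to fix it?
Bug: WHERE can't reference COUNT(*); aggregates are computed after WHERE

Fix: Group first, then use HAVING for the count condition

Corrected query:
SELECT kind FROM transactions GROUP BY kind HAVING COUNT(*) > 1

Result:
kind    
--------
deposit 
payment 
transfer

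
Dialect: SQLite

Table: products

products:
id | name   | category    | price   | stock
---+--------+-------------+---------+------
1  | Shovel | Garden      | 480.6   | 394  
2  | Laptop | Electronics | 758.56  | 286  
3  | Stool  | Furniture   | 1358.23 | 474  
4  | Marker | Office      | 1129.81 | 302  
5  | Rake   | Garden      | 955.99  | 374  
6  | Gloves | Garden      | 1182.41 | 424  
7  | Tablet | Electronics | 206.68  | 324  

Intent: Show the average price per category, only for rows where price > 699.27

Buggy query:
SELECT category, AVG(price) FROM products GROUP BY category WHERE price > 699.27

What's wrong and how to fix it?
Bug: WHERE cannot follow GROUP BY

Fix: Place WHERE between FROM and GROUP BY

Corrected query:
SELECT category, AVG(price) FROM products WHERE price > 699.27 GROUP BY category

Result:
category    | AVG(price)
------------+-----------
Electronics | 758.56    
Furniture   | 1358.23   
Garden      | 1069.2    
Office      | 1129.81   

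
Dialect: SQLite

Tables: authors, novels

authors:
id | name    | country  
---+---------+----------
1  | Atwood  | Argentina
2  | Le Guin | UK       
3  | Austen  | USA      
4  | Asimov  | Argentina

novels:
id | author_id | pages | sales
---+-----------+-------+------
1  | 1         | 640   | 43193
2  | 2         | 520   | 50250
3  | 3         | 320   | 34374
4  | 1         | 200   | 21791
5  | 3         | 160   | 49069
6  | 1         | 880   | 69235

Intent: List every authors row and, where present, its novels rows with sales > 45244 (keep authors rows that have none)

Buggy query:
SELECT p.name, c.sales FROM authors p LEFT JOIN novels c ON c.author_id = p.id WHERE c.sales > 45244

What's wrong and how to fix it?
Bug: Filtering c.sales in WHERE discards the NULL rows produced by LEFT JOIN, turning it into an inner join

Fix: Move the right-table condition into the ON clause so unmatched parents are kept

Corrected query:
SELECT p.name, c.sales FROM authors p LEFT JOIN novels c ON c.author_id = p.id AND c.sales > 45244

Result:
name    | sales
--------+------
Atwood  | 69235
Le Guin | 50250
Austen  | 49069
Asimov  | NULL 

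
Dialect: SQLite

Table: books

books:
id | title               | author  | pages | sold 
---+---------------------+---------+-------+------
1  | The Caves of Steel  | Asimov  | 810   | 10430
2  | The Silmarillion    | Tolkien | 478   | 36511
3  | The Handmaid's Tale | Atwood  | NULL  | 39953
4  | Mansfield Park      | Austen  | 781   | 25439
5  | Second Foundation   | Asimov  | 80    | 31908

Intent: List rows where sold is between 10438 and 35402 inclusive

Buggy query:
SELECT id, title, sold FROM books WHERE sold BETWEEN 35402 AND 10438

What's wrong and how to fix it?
Bug: The bounds are reversed; BETWEEN a AND b requires a <= b to match anything

Fix: Write BETWEEN 10438 AND 35402

Corrected query:
SELECT id, title, sold FROM books WHERE sold BETWEEN 10438 AND 35402

Result:
id | title             | sold 
---+-------------------+------
4  | Mansfield Park    | 25439
5  | Second Foundation | 31908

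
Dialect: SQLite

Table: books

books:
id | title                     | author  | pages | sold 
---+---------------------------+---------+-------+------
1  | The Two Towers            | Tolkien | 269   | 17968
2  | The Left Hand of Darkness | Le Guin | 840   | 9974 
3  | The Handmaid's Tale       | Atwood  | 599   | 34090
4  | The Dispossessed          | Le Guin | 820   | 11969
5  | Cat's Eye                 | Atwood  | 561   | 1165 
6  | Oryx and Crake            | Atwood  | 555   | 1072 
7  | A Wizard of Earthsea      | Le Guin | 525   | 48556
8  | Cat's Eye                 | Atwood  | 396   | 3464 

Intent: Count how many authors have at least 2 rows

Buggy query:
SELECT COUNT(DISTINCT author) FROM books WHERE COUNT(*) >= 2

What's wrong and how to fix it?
Bug: WHERE filters individual rows, not groups, so a group-level COUNT is invalid there

Fix: Use a subquery that GROUPs and filters with HAVING, then count its rows

Corrected query:
SELECT COUNT(*) FROM (SELECT author FROM books GROUP BY author HAVING COUNT(*) >= 2)

Result:
COUNT(*)
--------
2       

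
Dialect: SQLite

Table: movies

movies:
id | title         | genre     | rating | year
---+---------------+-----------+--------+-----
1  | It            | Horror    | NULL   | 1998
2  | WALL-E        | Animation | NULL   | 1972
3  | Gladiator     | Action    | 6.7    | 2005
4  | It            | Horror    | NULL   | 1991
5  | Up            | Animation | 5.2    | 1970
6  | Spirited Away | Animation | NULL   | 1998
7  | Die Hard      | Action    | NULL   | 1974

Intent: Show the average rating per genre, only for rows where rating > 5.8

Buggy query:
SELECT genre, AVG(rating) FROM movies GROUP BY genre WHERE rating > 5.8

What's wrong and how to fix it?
Bug: WHERE cannot follow GROUP BY

Fix: Move the WHERE clause before GROUP BY

Corrected query:
SELECT genre, AVG(rating) FROM movies WHERE rating > 5.8 GROUP BY genre

Result:
genre  | AVG(rating)
-------+------------
Action | 6.7        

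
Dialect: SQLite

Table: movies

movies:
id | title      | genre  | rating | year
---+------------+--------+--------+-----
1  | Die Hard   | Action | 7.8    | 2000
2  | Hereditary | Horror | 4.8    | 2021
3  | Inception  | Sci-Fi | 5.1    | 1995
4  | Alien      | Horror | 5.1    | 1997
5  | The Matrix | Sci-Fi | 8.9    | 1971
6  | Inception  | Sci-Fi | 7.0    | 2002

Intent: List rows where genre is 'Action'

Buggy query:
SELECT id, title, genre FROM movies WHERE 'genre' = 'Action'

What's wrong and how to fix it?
Bug: 'genre' in single quotes is a string literal, not the column; the comparison is literal-vs-literal and never true

Fix: Reference the column as genre without single quotes

Corrected query:
SELECT id, title, genre FROM movies WHERE genre = 'Action'

Result:
id | title    | genre 
---+----------+-------
1  | Die Hard | Action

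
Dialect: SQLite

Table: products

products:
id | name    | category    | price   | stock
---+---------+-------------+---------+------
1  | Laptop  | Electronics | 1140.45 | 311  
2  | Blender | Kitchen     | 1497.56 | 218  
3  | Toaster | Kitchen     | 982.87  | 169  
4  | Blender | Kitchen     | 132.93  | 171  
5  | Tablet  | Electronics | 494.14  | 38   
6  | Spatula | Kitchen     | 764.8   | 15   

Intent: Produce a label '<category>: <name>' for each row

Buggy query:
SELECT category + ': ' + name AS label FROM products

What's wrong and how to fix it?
Bug: SQLite uses || for string concatenation; + coerces text to numbers (yielding 0)

Fix: Replace + with || to concatenate text

Corrected query:
SELECT category || ': ' || name AS label FROM products

Result:
label              
-------------------
Electronics: Laptop
Kitchen: Blender   
Kitchen: Toaster   
Kitchen: Blender   
Electronics: Tablet
Kitchen: Spatula   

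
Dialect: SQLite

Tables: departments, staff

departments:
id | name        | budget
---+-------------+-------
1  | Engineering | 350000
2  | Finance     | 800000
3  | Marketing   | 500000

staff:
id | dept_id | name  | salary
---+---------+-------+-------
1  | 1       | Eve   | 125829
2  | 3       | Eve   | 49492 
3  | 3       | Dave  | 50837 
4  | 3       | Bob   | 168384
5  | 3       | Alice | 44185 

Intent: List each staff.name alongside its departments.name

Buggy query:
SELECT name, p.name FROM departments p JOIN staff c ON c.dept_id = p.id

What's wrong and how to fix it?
Bug: Both tables have a 'name' column; the unqualified reference is ambiguous

Fix: Qualify the column with its table alias (c.name)

Corrected query:
SELECT c.name, p.name FROM departments p JOIN staff c ON c.dept_id = p.id

Result:
name  | name       
------+------------
Eve   | Engineering
Eve   | Marketing  
Dave  | Marketing  
Bob   | Marketing  
Alice | Marketing  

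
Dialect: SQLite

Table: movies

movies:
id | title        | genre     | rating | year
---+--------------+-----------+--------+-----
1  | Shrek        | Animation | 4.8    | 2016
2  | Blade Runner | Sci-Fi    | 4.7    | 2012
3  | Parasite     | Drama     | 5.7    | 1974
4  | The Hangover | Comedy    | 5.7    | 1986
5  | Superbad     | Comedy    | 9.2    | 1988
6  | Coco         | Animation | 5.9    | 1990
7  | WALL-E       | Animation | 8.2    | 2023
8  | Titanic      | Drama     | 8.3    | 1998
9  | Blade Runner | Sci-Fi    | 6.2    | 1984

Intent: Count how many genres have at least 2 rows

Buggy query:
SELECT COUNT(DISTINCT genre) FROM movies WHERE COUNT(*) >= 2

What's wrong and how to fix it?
Bug: COUNT(*) cannot appear in WHERE; the per-group count doesn't exist yet

Fix: Group first with HAVING COUNT(*) >= 2, then COUNT the resulting groups

Corrected query:
SELECT COUNT(*) FROM (SELECT genre FROM movies GROUP BY genre HAVING COUNT(*) >= 2)

Result:
COUNT(*)
--------
4       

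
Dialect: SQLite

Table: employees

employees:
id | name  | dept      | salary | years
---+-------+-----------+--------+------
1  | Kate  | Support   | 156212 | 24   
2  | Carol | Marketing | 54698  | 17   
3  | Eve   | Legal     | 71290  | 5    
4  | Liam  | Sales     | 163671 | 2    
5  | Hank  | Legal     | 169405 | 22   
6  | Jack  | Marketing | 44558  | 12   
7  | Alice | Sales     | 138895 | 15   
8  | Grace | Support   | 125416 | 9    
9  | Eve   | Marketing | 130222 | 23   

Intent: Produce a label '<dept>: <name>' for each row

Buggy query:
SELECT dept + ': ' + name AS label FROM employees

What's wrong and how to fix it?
Bug: SQLite uses || for string concatenation; + coerces text to numbers (yielding 0)

Fix: Use the || operator for string concatenation

Corrected query:
SELECT dept || ': ' || name AS label FROM employees

Result:
label           
----------------
Support: Kate   
Marketing: Carol
Legal: Eve      
Sales: Liam     
Legal: Hank     
Marketing: Jack 
Sales: Alice    
Support: Grace  
Marketing: Eve  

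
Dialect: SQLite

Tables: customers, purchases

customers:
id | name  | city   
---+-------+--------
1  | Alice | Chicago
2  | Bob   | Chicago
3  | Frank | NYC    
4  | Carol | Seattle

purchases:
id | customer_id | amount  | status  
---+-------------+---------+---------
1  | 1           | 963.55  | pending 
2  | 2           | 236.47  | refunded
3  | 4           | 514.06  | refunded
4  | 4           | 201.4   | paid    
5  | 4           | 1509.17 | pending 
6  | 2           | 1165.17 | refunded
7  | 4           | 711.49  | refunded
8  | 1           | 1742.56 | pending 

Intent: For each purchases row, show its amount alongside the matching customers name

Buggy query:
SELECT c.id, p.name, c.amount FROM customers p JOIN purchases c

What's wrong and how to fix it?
Bug: Missing join condition: each purchases row is matched to all customers rows instead of just its own

Fix: Add ON c.customer_id = p.id to the JOIN

Corrected query:
SELECT c.id, p.name, c.amount FROM customers p JOIN purchases c ON c.customer_id = p.id

Result:
id | name  | amount 
---+-------+--------
1  | Alice | 963.55 
2  | Bob   | 236.47 
3  | Carol | 514.06 
4  | Carol | 201.4  
5  | Carol | 1509.17
6  | Bob   | 1165.17
7  | Carol | 711.49 
8  | Alice | 1742.56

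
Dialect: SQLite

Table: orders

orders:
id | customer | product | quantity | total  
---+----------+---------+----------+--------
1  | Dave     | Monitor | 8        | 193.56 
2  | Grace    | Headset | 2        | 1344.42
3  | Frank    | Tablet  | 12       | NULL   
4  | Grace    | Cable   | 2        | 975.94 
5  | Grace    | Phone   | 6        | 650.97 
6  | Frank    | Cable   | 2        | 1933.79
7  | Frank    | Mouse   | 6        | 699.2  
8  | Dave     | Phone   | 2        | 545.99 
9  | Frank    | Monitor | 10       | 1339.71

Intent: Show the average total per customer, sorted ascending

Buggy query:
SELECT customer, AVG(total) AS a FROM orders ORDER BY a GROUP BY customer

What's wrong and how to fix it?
Bug: GROUP BY must precede ORDER BY

Fix: Reorder: SELECT … FROM … GROUP BY … ORDER BY …

Corrected query:
SELECT customer, AVG(total) AS a FROM orders GROUP BY customer ORDER BY a

Result:
customer | a          
---------+------------
Dave     | 369.775    
Grace    | 990.443333 
Frank    | 1324.233333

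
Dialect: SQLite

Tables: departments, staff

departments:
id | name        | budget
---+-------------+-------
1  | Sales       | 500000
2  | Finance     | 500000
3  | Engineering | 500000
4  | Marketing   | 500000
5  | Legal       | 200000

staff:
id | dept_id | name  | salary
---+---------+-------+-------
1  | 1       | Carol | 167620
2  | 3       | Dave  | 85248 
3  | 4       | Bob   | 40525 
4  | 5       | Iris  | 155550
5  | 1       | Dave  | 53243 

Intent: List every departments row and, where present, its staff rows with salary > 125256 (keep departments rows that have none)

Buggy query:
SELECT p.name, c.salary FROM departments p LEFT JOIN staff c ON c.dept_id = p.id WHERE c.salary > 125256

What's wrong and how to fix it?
Bug: A WHERE condition on the right-hand table after LEFT JOIN drops unmatched parents

Fix: Move the right-table condition into the ON clause so unmatched parents are kept

Corrected query:
SELECT p.name, c.salary FROM departments p LEFT JOIN staff c ON c.dept_id = p.id AND c.salary > 125256

Result:
name        | salary
------------+-------
Sales       | 167620
Finance     | NULL  
Engineering | NULL  
Marketing   | NULL  
Legal       | 155550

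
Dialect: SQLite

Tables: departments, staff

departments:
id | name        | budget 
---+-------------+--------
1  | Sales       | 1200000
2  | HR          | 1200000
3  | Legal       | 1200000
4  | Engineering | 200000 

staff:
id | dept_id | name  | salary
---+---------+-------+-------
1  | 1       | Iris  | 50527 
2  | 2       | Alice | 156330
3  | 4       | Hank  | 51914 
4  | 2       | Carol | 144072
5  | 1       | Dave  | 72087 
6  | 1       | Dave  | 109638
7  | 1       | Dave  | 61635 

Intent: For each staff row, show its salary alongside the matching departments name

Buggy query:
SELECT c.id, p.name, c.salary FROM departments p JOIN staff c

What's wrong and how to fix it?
Bug: JOIN with no ON clause produces a cartesian product; every staff row pairs with every departments row

Fix: Specify the join condition linking the foreign key to the parent id

Corrected query:
SELECT c.id, p.name, c.salary FROM departments p JOIN staff c ON c.dept_id = p.id

Result:
id | name        | salary
---+-------------+-------
1  | Sales       | 50527 
2  | HR          | 156330
3  | Engineering | 51914 
4  | HR          | 144072
5  | Sales       | 72087 
6  | Sales       | 109638
7  | Sales       | 61635 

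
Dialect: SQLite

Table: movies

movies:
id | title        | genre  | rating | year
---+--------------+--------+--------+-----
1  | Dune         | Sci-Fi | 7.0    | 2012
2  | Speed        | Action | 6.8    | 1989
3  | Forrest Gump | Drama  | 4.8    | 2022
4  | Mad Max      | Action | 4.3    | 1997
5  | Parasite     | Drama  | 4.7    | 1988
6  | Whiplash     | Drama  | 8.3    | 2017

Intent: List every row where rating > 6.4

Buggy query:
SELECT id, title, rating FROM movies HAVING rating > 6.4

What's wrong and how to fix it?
Bug: HAVING filters the output of aggregation, but this query has no GROUP BY and no aggregate functions, so SQLite rejects it (HAVING clause on a non-aggregate query); the condition here is per row

Fix: Replace HAVING with WHERE since the condition applies to individual rows

Corrected query:
SELECT id, title, rating FROM movies WHERE rating > 6.4

Result:
id | title    | rating
---+----------+-------
1  | Dune     | 7     
2  | Speed    | 6.8   
6  | Whiplash | 8.3   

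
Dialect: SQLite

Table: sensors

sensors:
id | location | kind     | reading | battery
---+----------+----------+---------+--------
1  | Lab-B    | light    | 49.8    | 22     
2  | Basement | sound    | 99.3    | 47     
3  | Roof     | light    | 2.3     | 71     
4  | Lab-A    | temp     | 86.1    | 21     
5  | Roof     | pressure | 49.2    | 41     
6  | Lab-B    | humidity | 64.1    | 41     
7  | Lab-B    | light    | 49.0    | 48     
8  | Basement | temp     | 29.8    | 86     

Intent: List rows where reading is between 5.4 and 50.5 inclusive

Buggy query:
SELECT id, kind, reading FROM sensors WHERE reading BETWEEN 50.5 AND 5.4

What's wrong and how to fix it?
Bug: BETWEEN expects the lower bound first; with 50.5 AND 5.4 the range is empty

Fix: Write BETWEEN 5.4 AND 50.5

Corrected query:
SELECT id, kind, reading FROM sensors WHERE reading BETWEEN 5.4 AND 50.5

Result:
id | kind     | reading
---+----------+--------
1  | light    | 49.8   
5  | pressure | 49.2   
7  | light    | 49     
8  | temp     | 29.8   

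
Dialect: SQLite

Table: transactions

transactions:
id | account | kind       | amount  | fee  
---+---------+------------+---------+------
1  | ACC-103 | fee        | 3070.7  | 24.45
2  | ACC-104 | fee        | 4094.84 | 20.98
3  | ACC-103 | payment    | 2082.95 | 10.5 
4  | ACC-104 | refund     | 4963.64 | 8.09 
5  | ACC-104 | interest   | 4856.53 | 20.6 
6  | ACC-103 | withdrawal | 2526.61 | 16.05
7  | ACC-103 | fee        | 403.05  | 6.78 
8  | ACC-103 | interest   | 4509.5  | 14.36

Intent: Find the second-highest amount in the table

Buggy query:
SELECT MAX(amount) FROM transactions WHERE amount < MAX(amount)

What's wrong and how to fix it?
Bug: The inner MAX is an aggregate inside WHERE, which is not allowed

Fix: Put the inner MAX in a scalar subquery

Corrected query:
SELECT MAX(amount) FROM transactions WHERE amount < (SELECT MAX(amount) FROM transactions)

Result:
MAX(amount)
-----------
4856.53    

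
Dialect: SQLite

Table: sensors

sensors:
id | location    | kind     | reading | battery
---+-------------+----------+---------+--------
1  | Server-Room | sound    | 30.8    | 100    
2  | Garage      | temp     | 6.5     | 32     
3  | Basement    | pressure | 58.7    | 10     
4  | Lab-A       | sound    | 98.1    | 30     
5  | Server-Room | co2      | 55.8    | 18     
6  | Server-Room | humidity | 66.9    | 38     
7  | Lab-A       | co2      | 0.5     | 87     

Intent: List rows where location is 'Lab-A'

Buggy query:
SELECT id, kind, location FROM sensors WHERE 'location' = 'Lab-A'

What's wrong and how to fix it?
Bug: Single quotes denote string literals in SQL; the column name is being compared as a constant string

Fix: Reference the column as location without single quotes

Corrected query:
SELECT id, kind, location FROM sensors WHERE location = 'Lab-A'

Result:
id | kind  | location
---+-------+---------
4  | sound | Lab-A   
7  | co2   | Lab-A   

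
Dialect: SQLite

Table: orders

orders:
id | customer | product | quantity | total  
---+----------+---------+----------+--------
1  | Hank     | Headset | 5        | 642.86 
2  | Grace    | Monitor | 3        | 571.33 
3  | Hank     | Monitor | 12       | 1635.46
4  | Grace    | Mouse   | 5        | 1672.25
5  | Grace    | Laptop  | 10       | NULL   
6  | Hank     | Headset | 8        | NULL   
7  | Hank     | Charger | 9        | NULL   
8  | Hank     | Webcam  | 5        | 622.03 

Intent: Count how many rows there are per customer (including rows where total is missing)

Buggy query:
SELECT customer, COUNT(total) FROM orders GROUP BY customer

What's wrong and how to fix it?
Bug: COUNT(column) counts non-NULL values only; rows with NULL total aren't counted

Fix: Use COUNT(*) to count all rows regardless of NULL

Corrected query:
SELECT customer, COUNT(*) FROM orders GROUP BY customer

Result:
customer | COUNT(*)
---------+---------
Grace    | 3       
Hank     | 5       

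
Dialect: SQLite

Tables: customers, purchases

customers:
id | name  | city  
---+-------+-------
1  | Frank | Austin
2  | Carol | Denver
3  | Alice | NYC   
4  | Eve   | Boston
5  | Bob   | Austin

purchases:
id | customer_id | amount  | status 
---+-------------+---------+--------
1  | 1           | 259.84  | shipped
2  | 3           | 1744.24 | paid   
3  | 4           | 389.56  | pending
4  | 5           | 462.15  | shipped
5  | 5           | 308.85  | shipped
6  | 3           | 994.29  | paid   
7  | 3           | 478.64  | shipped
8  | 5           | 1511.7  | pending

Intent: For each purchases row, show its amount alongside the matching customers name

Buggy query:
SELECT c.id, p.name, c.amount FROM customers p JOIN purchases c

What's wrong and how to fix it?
Bug: Missing join condition: each purchases row is matched to all customers rows instead of just its own

Fix: Add ON c.customer_id = p.id to the JOIN

Corrected query:
SELECT c.id, p.name, c.amount FROM customers p JOIN purchases c ON c.customer_id = p.id

Result:
id | name  | amount 
---+-------+--------
1  | Frank | 259.84 
2  | Alice | 1744.24
3  | Eve   | 389.56 
4  | Bob   | 462.15 
5  | Bob   | 308.85 
6  | Alice | 994.29 
7  | Alice | 478.64 
8  | Bob   | 1511.7 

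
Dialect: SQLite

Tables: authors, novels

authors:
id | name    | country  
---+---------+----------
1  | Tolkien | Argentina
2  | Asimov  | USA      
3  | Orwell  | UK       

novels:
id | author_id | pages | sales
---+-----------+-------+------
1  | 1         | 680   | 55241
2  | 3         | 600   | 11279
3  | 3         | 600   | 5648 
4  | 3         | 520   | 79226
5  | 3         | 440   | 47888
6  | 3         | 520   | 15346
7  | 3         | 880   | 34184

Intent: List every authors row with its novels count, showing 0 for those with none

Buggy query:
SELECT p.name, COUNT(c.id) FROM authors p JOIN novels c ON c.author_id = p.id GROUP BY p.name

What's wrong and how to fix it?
Bug: INNER JOIN drops authors rows that have no matching novels rows

Fix: Switch to LEFT JOIN to retain unmatched parent rows

Corrected query:
SELECT p.name, COUNT(c.id) FROM authors p LEFT JOIN novels c ON c.author_id = p.id GROUP BY p.name

Result:
name    | COUNT(c.id)
--------+------------
Asimov  | 0          
Orwell  | 6          
Tolkien | 1          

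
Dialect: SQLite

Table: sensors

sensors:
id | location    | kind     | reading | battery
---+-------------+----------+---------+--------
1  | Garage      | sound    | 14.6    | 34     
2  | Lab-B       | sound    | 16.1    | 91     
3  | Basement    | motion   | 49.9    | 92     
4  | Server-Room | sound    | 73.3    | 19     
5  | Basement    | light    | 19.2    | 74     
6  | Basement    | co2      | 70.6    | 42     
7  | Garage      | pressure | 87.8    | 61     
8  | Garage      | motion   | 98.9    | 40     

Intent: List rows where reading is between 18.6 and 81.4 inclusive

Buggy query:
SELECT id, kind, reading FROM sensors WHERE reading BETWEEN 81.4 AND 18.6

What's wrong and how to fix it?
Bug: The bounds are reversed; BETWEEN a AND b requires a <= b to match anything

Fix: Swap the bounds so the smaller value comes first

Corrected query:
SELECT id, kind, reading FROM sensors WHERE reading BETWEEN 18.6 AND 81.4

Result:
id | kind   | reading
---+--------+--------
3  | motion | 49.9   
4  | sound  | 73.3   
5  | light  | 19.2   
6  | co2    | 70.6   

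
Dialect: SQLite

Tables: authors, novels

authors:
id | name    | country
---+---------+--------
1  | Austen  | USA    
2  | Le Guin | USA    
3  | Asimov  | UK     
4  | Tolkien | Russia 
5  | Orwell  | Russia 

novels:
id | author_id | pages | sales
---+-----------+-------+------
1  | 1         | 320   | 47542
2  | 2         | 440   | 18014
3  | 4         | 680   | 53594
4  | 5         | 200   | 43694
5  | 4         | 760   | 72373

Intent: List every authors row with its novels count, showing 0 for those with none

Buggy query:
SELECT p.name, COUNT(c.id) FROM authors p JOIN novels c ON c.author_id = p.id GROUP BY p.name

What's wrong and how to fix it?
Bug: INNER JOIN drops authors rows that have no matching novels rows

Fix: Switch to LEFT JOIN to retain unmatched parent rows

Corrected query:
SELECT p.name, COUNT(c.id) FROM authors p LEFT JOIN novels c ON c.author_id = p.id GROUP BY p.name

Result:
name    | COUNT(c.id)
--------+------------
Asimov  | 0          
Austen  | 1          
Le Guin | 1          
Orwell  | 1          
Tolkien | 2          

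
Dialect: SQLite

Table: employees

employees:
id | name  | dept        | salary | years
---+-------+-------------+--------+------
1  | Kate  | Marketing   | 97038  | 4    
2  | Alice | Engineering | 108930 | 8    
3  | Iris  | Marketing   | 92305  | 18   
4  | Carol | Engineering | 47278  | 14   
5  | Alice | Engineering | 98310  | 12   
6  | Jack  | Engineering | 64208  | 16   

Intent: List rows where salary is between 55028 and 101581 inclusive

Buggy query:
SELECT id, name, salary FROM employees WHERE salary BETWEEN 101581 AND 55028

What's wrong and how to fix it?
Bug: BETWEEN expects the lower bound first; with 101581 AND 55028 the range is empty

Fix: Write BETWEEN 55028 AND 101581

Corrected query:
SELECT id, name, salary FROM employees WHERE salary BETWEEN 55028 AND 101581

Result:
id | name  | salary
---+-------+-------
1  | Kate  | 97038 
3  | Iris  | 92305 
5  | Alice | 98310 
6  | Jack  | 64208 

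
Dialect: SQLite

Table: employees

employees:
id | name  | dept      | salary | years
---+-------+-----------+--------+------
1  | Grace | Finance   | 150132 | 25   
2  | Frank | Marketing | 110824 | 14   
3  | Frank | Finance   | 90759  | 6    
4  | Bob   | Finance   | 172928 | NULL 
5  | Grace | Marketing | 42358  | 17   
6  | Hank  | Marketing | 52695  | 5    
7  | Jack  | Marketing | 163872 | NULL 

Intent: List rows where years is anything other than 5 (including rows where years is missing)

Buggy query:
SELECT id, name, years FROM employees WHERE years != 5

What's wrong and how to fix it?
Bug: 'years != 5' is unknown when years is NULL, so NULL rows are silently excluded

Fix: Handle NULL separately with IS NULL alongside the inequality

Corrected query:
SELECT id, name, years FROM employees WHERE years != 5 OR years IS NULL

Result:
id | name  | years
---+-------+------
1  | Grace | 25   
2  | Frank | 14   
3  | Frank | 6    
4  | Bob   | NULL 
5  | Grace | 17   
7  | Jack  | NULL 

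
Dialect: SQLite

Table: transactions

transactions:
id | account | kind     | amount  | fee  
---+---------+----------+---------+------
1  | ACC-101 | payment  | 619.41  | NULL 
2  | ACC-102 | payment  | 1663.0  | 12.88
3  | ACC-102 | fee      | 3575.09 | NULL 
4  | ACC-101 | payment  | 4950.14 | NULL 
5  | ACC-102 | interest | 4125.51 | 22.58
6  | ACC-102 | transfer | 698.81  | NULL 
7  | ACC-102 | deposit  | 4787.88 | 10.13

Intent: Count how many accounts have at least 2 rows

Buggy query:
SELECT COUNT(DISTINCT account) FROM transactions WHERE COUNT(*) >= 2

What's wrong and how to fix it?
Bug: COUNT(*) cannot appear in WHERE; the per-group count doesn't exist yet

Fix: Group first with HAVING COUNT(*) >= 2, then COUNT the resulting groups

Corrected query:
SELECT COUNT(*) FROM (SELECT account FROM transactions GROUP BY account HAVING COUNT(*) >= 2)

Result:
COUNT(*)
--------
2       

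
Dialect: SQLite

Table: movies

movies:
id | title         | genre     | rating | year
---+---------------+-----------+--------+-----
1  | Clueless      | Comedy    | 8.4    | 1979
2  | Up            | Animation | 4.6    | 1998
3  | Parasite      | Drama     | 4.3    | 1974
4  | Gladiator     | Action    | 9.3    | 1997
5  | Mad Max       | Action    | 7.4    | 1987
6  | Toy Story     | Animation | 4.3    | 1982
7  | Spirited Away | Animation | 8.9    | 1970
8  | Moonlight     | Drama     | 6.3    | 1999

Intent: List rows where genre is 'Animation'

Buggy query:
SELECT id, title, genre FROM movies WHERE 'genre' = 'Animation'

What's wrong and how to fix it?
Bug: 'genre' in single quotes is a string literal, not the column; the comparison is literal-vs-literal and never true

Fix: Reference the column as genre without single quotes

Corrected query:
SELECT id, title, genre FROM movies WHERE genre = 'Animation'

Result:
id | title         | genre    
---+---------------+----------
2  | Up            | Animation
6  | Toy Story     | Animation
7  | Spirited Away | Animation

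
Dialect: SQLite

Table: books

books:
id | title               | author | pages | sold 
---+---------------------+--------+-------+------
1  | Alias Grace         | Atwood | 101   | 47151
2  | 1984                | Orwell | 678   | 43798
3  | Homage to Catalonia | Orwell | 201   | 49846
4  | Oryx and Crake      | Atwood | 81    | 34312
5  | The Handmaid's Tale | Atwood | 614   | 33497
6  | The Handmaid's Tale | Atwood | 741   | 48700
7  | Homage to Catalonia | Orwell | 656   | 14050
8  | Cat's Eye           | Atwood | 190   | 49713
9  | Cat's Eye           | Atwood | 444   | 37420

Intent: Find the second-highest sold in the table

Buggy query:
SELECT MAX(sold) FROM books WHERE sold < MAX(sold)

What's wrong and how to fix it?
Bug: The inner MAX is an aggregate inside WHERE, which is not allowed

Fix: Compute the overall MAX in a subquery, then take MAX of rows below it

Corrected query:
SELECT MAX(sold) FROM books WHERE sold < (SELECT MAX(sold) FROM books)

Result:
MAX(sold)
---------
49713    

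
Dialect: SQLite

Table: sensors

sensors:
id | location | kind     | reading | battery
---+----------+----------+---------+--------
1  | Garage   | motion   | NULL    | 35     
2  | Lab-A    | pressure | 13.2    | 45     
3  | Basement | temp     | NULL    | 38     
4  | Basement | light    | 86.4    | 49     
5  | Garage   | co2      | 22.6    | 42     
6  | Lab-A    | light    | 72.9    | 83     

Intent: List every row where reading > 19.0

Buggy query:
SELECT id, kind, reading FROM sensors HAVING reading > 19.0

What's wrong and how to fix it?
Bug: This is a non-aggregate query (no GROUP BY, no aggregates), so in SQLite the HAVING clause is invalid here; a row-level condition belongs in WHERE

Fix: Replace HAVING with WHERE since the condition applies to individual rows

Corrected query:
SELECT id, kind, reading FROM sensors WHERE reading > 19.0

Result:
id | kind  | reading
---+-------+--------
4  | light | 86.4   
5  | co2   | 22.6   
6  | light | 72.9   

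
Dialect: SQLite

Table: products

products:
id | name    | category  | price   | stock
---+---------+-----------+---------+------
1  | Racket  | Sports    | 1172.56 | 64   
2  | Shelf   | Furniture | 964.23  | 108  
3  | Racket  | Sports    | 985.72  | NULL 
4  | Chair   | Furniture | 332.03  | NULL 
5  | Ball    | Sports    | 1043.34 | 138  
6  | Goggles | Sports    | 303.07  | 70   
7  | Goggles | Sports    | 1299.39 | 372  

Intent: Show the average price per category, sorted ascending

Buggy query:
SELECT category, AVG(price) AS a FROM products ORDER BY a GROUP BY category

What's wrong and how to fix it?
Bug: GROUP BY must precede ORDER BY

Fix: Move ORDER BY to the end, after GROUP BY

Corrected query:
SELECT category, AVG(price) AS a FROM products GROUP BY category ORDER BY a

Result:
category  | a      
----------+--------
Furniture | 648.13 
Sports    | 960.816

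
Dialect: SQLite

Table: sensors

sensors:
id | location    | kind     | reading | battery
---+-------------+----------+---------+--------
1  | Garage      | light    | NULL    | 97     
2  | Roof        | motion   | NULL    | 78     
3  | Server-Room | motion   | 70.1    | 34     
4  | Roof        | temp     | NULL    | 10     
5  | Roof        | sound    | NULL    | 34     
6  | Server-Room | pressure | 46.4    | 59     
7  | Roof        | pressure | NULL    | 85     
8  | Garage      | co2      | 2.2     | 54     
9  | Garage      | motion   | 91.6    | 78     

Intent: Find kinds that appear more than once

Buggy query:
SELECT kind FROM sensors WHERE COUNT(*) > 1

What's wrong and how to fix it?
Bug: WHERE can't reference COUNT(*); aggregates are computed after WHERE

Fix: GROUP BY kind, then filter groups with HAVING COUNT(*) > 1

Corrected query:
SELECT kind FROM sensors GROUP BY kind HAVING COUNT(*) > 1

Result:
kind    
--------
motion  
pressure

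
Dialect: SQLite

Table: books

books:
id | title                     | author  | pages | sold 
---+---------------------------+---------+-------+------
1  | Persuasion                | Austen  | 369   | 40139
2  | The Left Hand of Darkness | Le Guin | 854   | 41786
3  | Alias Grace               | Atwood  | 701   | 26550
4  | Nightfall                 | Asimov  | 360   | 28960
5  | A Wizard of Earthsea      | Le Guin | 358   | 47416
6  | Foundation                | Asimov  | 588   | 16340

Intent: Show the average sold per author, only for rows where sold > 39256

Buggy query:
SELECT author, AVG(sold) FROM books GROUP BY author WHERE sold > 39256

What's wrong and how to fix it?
Bug: Row-level WHERE must come before GROUP BY in the clause order

Fix: Move the WHERE clause before GROUP BY

Corrected query:
SELECT author, AVG(sold) FROM books WHERE sold > 39256 GROUP BY author

Result:
author  | AVG(sold)
--------+----------
Austen  | 40139    
Le Guin | 44601    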